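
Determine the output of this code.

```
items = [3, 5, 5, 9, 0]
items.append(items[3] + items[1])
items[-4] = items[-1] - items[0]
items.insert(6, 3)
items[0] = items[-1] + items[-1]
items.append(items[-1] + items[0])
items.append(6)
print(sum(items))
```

append items[3]+items[1] = 9+5 = 14 → [3, 5, 5, 9, 0, 14]
items[-4] = items[-1]-items[0] = 14-3 = 11 → [3, 5, 11, 9, 0, 14]
insert 3 at 6 → [3, 5, 11, 9, 0, 14, 3]
items[0] = items[-1]+items[-1] = 3+3 = 6 → [6, 5, 11, 9, 0, 14, 3]
append items[-1]+items[0] = 3+6 = 9 → [6, 5, 11, 9, 0, 14, 3, 9]
append 6 → [6, 5, 11, 9, 0, 14, 3, 9, 6]
sum = 63

63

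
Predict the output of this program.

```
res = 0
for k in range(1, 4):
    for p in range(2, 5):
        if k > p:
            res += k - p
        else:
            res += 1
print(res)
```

9

k=1,p=2: not 1>2, res = 0+1 = 1
k=1,p=3: not 1>3, res = 1+1 = 2
k=1,p=4: not 1>4, res = 2+1 = 3
k=2,p=2: not 2>2, res = 3+1 = 4
k=2,p=3: not 2>3, res = 4+1 = 5
k=2,p=4: not 2>4, res = 5+1 = 6
k=3,p=2: 3>2, res = 6+1 = 7
k=3,p=3: not 3>3, res = 7+1 = 8
k=3,p=4: not 3>4, res = 8+1 = 9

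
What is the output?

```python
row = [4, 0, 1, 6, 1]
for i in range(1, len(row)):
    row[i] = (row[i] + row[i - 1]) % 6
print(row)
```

[4, 4, 5, 5, 0]

i=1: row[1] = (0+4)%6 = 4 → [4, 4, 1, 6, 1]
i=2: row[2] = (1+4)%6 = 5 → [4, 4, 5, 6, 1]
i=3: row[3] = (6+5)%6 = 5 → [4, 4, 5, 5, 1]
i=4: row[4] = (1+5)%6 = 0 → [4, 4, 5, 5, 0]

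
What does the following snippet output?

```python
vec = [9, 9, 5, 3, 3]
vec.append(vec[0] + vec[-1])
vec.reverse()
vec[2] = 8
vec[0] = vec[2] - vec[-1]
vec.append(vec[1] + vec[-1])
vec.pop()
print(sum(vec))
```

33

append vec[0]+vec[-1] = 9+3 = 12 → [9, 9, 5, 3, 3, 12]
reverse → [12, 3, 3, 5, 9, 9]
vec[2] = 8 → [12, 3, 8, 5, 9, 9]
vec[0] = vec[2]-vec[-1] = 8-9 = -1 → [-1, 3, 8, 5, 9, 9]
append vec[1]+vec[-1] = 3+9 = 12 → [-1, 3, 8, 5, 9, 9, 12]
pop() removes 12 → [-1, 3, 8, 5, 9, 9]
sum = 33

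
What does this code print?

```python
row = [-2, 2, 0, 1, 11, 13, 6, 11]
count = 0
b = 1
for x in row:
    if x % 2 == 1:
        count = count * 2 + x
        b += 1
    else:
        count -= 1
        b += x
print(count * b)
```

429

x=-2: not odd, count = 0-1 = -1; b=-1
x=2: not odd, count = (-1)-1 = -2; b=1
x=0: not odd, count = (-2)-1 = -3; b=1
x=1: odd, count = (-3)*2+1 = -5; b=2
x=11: odd, count = (-5)*2+11 = 1; b=3
x=13: odd, count = 1*2+13 = 15; b=4
x=6: not odd, count = 15-1 = 14; b=10
x=11: odd, count = 14*2+11 = 39; b=11
count*b = 39*11 = 429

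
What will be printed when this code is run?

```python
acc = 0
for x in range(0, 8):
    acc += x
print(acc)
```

28

x=0: acc = 0+0 = 0
x=1: acc = 0+1 = 1
x=2: acc = 1+2 = 3
x=3: acc = 3+3 = 6
x=4: acc = 6+4 = 10
x=5: acc = 10+5 = 15
x=6: acc = 15+6 = 21
x=7: acc = 21+7 = 28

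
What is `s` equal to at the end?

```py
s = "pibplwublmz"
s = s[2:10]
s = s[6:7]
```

'l'

slice [2:10] → 'bplwublm'
slice [6:7] → 'l'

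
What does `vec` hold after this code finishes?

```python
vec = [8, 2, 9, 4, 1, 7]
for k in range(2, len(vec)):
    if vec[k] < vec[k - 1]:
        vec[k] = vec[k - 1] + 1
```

k=2: 9>=2, unchanged → [8, 2, 9, 4, 1, 7]
k=3: 4<9, vec[3] = 9+1 = 10 → [8, 2, 9, 10, 1, 7]
k=4: 1<10, vec[4] = 10+1 = 11 → [8, 2, 9, 10, 11, 7]
k=5: 7<11, vec[5] = 11+1 = 12 → [8, 2, 9, 10, 11, 12]

[8, 2, 9, 10, 11, 12]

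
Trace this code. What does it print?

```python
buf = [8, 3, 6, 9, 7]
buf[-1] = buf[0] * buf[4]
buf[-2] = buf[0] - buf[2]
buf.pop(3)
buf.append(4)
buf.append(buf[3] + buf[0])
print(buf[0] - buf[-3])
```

-48

buf[-1] = buf[0]*buf[4] = 8*7 = 56 → [8, 3, 6, 9, 56]
buf[-2] = buf[0]-buf[2] = 8-6 = 2 → [8, 3, 6, 2, 56]
pop(3) removes 2 → [8, 3, 6, 56]
append 4 → [8, 3, 6, 56, 4]
append buf[3]+buf[0] = 56+8 = 64 → [8, 3, 6, 56, 4, 64]
buf[0]-buf[-3] = 8-56 = -48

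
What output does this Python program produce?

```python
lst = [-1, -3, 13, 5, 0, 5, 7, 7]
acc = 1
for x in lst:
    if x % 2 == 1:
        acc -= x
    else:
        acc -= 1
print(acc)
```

-33

x=-1: odd, acc = 1-(-1) = 2
x=-3: odd, acc = 2-(-3) = 5
x=13: odd, acc = 5-13 = -8
x=5: odd, acc = (-8)-5 = -13
x=0: not odd, acc = (-13)-1 = -14
x=5: odd, acc = (-14)-5 = -19
x=7: odd, acc = (-19)-7 = -26
x=7: odd, acc = (-26)-7 = -33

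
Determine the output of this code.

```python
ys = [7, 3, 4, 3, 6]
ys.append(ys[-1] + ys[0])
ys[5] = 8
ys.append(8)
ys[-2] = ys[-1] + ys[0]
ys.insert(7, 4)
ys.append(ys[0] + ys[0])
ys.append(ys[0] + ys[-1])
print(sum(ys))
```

append ys[-1]+ys[0] = 6+7 = 13 → [7, 3, 4, 3, 6, 13]
ys[5] = 8 → [7, 3, 4, 3, 6, 8]
append 8 → [7, 3, 4, 3, 6, 8, 8]
ys[-2] = ys[-1]+ys[0] = 8+7 = 15 → [7, 3, 4, 3, 6, 15, 8]
insert 4 at 7 → [7, 3, 4, 3, 6, 15, 8, 4]
append ys[0]+ys[0] = 7+7 = 14 → [7, 3, 4, 3, 6, 15, 8, 4, 14]
append ys[0]+ys[-1] = 7+14 = 21 → [7, 3, 4, 3, 6, 15, 8, 4, 14, 21]
sum = 85

85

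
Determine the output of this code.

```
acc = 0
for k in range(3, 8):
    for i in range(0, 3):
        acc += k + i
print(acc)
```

k=3,i=0: acc = 0+3 = 3
k=3,i=1: acc = 3+4 = 7
k=3,i=2: acc = 7+5 = 12
k=4,i=0: acc = 12+4 = 16
k=4,i=1: acc = 16+5 = 21
k=4,i=2: acc = 21+6 = 27
k=5,i=0: acc = 27+5 = 32
k=5,i=1: acc = 32+6 = 38
k=5,i=2: acc = 38+7 = 45
k=6,i=0: acc = 45+6 = 51
k=6,i=1: acc = 51+7 = 58
k=6,i=2: acc = 58+8 = 66
k=7,i=0: acc = 66+7 = 73
k=7,i=1: acc = 73+8 = 81
k=7,i=2: acc = 81+9 = 90

90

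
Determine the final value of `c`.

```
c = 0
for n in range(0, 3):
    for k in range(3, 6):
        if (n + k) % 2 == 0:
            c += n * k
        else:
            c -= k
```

-4

n=0,k=3: odd sum, c = 0-3 = -3
n=0,k=4: even sum, c = (-3)+0 = -3
n=0,k=5: odd sum, c = (-3)-5 = -8
n=1,k=3: even sum, c = (-8)+3 = -5
n=1,k=4: odd sum, c = (-5)-4 = -9
n=1,k=5: even sum, c = (-9)+5 = -4
n=2,k=3: odd sum, c = (-4)-3 = -7
n=2,k=4: even sum, c = (-7)+8 = 1
n=2,k=5: odd sum, c = 1-5 = -4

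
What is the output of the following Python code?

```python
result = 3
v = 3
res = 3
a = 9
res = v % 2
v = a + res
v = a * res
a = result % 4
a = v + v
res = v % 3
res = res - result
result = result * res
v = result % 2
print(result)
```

-9

res = 3%2 = 1
v = 9+1 = 10
v = 9*1 = 9
a = 3%4 = 3
a = 9+9 = 18
res = 9%3 = 0
res = 0-3 = -3
result = 3*(-3) = -9
v = (-9)%2 = 1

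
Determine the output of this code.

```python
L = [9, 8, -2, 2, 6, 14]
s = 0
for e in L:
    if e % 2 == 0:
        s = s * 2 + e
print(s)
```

e=9: not even
e=8: even, s = 0*2+8 = 8
e=-2: even, s = 8*2+(-2) = 14
e=2: even, s = 14*2+2 = 30
e=6: even, s = 30*2+6 = 66
e=14: even, s = 66*2+14 = 146

146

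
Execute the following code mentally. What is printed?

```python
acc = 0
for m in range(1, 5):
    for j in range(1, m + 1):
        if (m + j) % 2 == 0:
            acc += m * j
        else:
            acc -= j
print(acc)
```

m=1,j=1: even sum, acc = 0+1 = 1
m=2,j=1: odd sum, acc = 1-1 = 0
m=2,j=2: even sum, acc = 0+4 = 4
m=3,j=1: even sum, acc = 4+3 = 7
m=3,j=2: odd sum, acc = 7-2 = 5
m=3,j=3: even sum, acc = 5+9 = 14
m=4,j=1: odd sum, acc = 14-1 = 13
m=4,j=2: even sum, acc = 13+8 = 21
m=4,j=3: odd sum, acc = 21-3 = 18
m=4,j=4: even sum, acc = 18+16 = 34

34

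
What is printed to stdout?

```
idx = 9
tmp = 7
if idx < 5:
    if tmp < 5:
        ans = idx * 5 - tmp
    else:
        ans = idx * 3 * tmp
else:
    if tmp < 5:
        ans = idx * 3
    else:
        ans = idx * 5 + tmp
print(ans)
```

idx=9, tmp=7
idx < 5 is False; tmp < 5 is False
→ ans = idx * 5 + tmp = 52

52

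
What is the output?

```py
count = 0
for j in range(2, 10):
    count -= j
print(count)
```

j=2: count = 0-2 = -2
j=3: count = (-2)-3 = -5
j=4: count = (-5)-4 = -9
j=5: count = (-9)-5 = -14
j=6: count = (-14)-6 = -20
j=7: count = (-20)-7 = -27
j=8: count = (-27)-8 = -35
j=9: count = (-35)-9 = -44

-44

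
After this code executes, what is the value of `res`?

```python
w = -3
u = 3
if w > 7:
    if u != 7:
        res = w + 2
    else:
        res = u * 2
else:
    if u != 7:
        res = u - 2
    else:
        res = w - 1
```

1

w=-3, u=3
w > 7 is False; u != 7 is True
→ res = u - 2 = 1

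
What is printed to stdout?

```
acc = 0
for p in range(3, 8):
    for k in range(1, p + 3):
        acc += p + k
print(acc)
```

330

p=3,k=1: acc = 0+4 = 4
p=3,k=2: acc = 4+5 = 9
p=3,k=3: acc = 9+6 = 15
p=3,k=4: acc = 15+7 = 22
p=3,k=5: acc = 22+8 = 30
p=4,k=1: acc = 30+5 = 35
p=4,k=2: acc = 35+6 = 41
p=4,k=3: acc = 41+7 = 48
p=4,k=4: acc = 48+8 = 56
p=4,k=5: acc = 56+9 = 65
p=4,k=6: acc = 65+10 = 75
p=5,k=1: acc = 75+6 = 81
p=5,k=2: acc = 81+7 = 88
p=5,k=3: acc = 88+8 = 96
p=5,k=4: acc = 96+9 = 105
p=5,k=5: acc = 105+10 = 115
p=5,k=6: acc = 115+11 = 126
p=5,k=7: acc = 126+12 = 138
p=6,k=1: acc = 138+7 = 145
p=6,k=2: acc = 145+8 = 153
p=6,k=3: acc = 153+9 = 162
p=6,k=4: acc = 162+10 = 172
p=6,k=5: acc = 172+11 = 183
p=6,k=6: acc = 183+12 = 195
p=6,k=7: acc = 195+13 = 208
p=6,k=8: acc = 208+14 = 222
p=7,k=1: acc = 222+8 = 230
p=7,k=2: acc = 230+9 = 239
p=7,k=3: acc = 239+10 = 249
p=7,k=4: acc = 249+11 = 260
p=7,k=5: acc = 260+12 = 272
p=7,k=6: acc = 272+13 = 285
p=7,k=7: acc = 285+14 = 299
p=7,k=8: acc = 299+15 = 314
p=7,k=9: acc = 314+16 = 330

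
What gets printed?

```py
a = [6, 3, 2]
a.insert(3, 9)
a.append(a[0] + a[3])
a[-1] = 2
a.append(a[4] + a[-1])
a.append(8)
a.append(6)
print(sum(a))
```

insert 9 at 3 → [6, 3, 2, 9]
append a[0]+a[3] = 6+9 = 15 → [6, 3, 2, 9, 15]
a[-1] = 2 → [6, 3, 2, 9, 2]
append a[4]+a[-1] = 2+2 = 4 → [6, 3, 2, 9, 2, 4]
append 8 → [6, 3, 2, 9, 2, 4, 8]
append 6 → [6, 3, 2, 9, 2, 4, 8, 6]
sum = 40

40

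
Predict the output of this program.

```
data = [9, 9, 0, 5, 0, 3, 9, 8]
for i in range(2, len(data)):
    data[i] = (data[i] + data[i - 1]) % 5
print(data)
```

i=2: data[2] = (0+9)%5 = 4 → [9, 9, 4, 5, 0, 3, 9, 8]
i=3: data[3] = (5+4)%5 = 4 → [9, 9, 4, 4, 0, 3, 9, 8]
i=4: data[4] = (0+4)%5 = 4 → [9, 9, 4, 4, 4, 3, 9, 8]
i=5: data[5] = (3+4)%5 = 2 → [9, 9, 4, 4, 4, 2, 9, 8]
i=6: data[6] = (9+2)%5 = 1 → [9, 9, 4, 4, 4, 2, 1, 8]
i=7: data[7] = (8+1)%5 = 4 → [9, 9, 4, 4, 4, 2, 1, 4]

[9, 9, 4, 4, 4, 2, 1, 4]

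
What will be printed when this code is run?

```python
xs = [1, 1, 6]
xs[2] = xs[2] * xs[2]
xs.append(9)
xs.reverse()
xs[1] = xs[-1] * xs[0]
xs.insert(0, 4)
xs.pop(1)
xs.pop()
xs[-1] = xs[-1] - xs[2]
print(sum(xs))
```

13

xs[2] = xs[2]*xs[2] = 6*6 = 36 → [1, 1, 36]
append 9 → [1, 1, 36, 9]
reverse → [9, 36, 1, 1]
xs[1] = xs[-1]*xs[0] = 1*9 = 9 → [9, 9, 1, 1]
insert 4 at 0 → [4, 9, 9, 1, 1]
pop(1) removes 9 → [4, 9, 1, 1]
pop() removes 1 → [4, 9, 1]
xs[-1] = xs[-1]-xs[2] = 1-1 = 0 → [4, 9, 0]
sum = 13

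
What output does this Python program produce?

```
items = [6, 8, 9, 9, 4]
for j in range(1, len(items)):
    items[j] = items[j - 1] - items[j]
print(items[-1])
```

j=1: items[1] = 6-8 = -2 → [6, -2, 9, 9, 4]
j=2: items[2] = (-2)-9 = -11 → [6, -2, -11, 9, 4]
j=3: items[3] = (-11)-9 = -20 → [6, -2, -11, -20, 4]
j=4: items[4] = (-20)-4 = -24 → [6, -2, -11, -20, -24]

-24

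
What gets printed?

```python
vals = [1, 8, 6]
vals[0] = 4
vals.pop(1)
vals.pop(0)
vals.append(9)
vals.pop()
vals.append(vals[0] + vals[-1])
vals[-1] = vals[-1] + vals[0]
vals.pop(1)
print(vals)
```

[6]

vals[0] = 4 → [4, 8, 6]
pop(1) removes 8 → [4, 6]
pop(0) removes 4 → [6]
append 9 → [6, 9]
pop() removes 9 → [6]
append vals[0]+vals[-1] = 6+6 = 12 → [6, 12]
vals[-1] = vals[-1]+vals[0] = 12+6 = 18 → [6, 18]
pop(1) removes 18 → [6]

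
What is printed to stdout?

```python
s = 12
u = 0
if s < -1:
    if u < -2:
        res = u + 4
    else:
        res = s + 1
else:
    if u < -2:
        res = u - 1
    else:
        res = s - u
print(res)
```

s=12, u=0
s < -1 is False; u < -2 is False
→ res = s - u = 12

12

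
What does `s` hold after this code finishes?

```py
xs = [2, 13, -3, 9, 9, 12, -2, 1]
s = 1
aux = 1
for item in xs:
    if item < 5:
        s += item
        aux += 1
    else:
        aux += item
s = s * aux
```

item=2: <5, s = 1+2 = 3; aux=2
item=13: not <5; aux=15
item=-3: <5, s = 3+(-3) = 0; aux=16
item=9: not <5; aux=25
item=9: not <5; aux=34
item=12: not <5; aux=46
item=-2: <5, s = 0+(-2) = -2; aux=47
item=1: <5, s = (-2)+1 = -1; aux=48
s*aux = (-1)*48 = -48

-48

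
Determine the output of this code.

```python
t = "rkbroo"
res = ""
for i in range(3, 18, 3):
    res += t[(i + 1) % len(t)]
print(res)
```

i=3: add t[4]='o' → 'o'
i=6: add t[1]='k' → 'ok'
i=9: add t[4]='o' → 'oko'
i=12: add t[1]='k' → 'okok'
i=15: add t[4]='o' → 'okoko'

okoko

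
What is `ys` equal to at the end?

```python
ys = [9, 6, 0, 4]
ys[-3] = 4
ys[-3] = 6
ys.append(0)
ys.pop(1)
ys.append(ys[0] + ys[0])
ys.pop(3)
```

ys[-3] = 4 → [9, 4, 0, 4]
ys[-3] = 6 → [9, 6, 0, 4]
append 0 → [9, 6, 0, 4, 0]
pop(1) removes 6 → [9, 0, 4, 0]
append ys[0]+ys[0] = 9+9 = 18 → [9, 0, 4, 0, 18]
pop(3) removes 0 → [9, 0, 4, 18]

[9, 0, 4, 18]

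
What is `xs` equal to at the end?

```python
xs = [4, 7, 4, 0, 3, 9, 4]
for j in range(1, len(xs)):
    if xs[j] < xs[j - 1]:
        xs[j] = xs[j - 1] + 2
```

j=1: 7>=4, unchanged → [4, 7, 4, 0, 3, 9, 4]
j=2: 4<7, xs[2] = 7+2 = 9 → [4, 7, 9, 0, 3, 9, 4]
j=3: 0<9, xs[3] = 9+2 = 11 → [4, 7, 9, 11, 3, 9, 4]
j=4: 3<11, xs[4] = 11+2 = 13 → [4, 7, 9, 11, 13, 9, 4]
j=5: 9<13, xs[5] = 13+2 = 15 → [4, 7, 9, 11, 13, 15, 4]
j=6: 4<15, xs[6] = 15+2 = 17 → [4, 7, 9, 11, 13, 15, 17]

[4, 7, 9, 11, 13, 15, 17]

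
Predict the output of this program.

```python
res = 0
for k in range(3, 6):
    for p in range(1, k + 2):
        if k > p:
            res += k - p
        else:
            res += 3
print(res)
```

k=3,p=1: 3>1, res = 0+2 = 2
k=3,p=2: 3>2, res = 2+1 = 3
k=3,p=3: not 3>3, res = 3+3 = 6
k=3,p=4: not 3>4, res = 6+3 = 9
k=4,p=1: 4>1, res = 9+3 = 12
k=4,p=2: 4>2, res = 12+2 = 14
k=4,p=3: 4>3, res = 14+1 = 15
k=4,p=4: not 4>4, res = 15+3 = 18
k=4,p=5: not 4>5, res = 18+3 = 21
k=5,p=1: 5>1, res = 21+4 = 25
k=5,p=2: 5>2, res = 25+3 = 28
k=5,p=3: 5>3, res = 28+2 = 30
k=5,p=4: 5>4, res = 30+1 = 31
k=5,p=5: not 5>5, res = 31+3 = 34
k=5,p=6: not 5>6, res = 34+3 = 37

37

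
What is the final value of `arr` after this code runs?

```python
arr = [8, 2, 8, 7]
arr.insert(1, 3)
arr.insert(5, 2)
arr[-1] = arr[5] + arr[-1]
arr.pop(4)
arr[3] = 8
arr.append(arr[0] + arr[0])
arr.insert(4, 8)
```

[8, 3, 2, 8, 8, 4, 16]

insert 3 at 1 → [8, 3, 2, 8, 7]
insert 2 at 5 → [8, 3, 2, 8, 7, 2]
arr[-1] = arr[5]+arr[-1] = 2+2 = 4 → [8, 3, 2, 8, 7, 4]
pop(4) removes 7 → [8, 3, 2, 8, 4]
arr[3] = 8 → [8, 3, 2, 8, 4]
append arr[0]+arr[0] = 8+8 = 16 → [8, 3, 2, 8, 4, 16]
insert 8 at 4 → [8, 3, 2, 8, 8, 4, 16]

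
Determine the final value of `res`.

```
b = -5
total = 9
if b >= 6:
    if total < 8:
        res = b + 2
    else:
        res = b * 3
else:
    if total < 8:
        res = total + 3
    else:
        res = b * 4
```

-20

b=-5, total=9
b >= 6 is False; total < 8 is False
→ res = b * 4 = -20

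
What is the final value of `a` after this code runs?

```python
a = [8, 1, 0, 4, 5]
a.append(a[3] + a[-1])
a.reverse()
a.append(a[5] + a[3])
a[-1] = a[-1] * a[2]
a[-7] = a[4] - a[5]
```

[-7, 5, 4, 0, 1, 8, 32]

append a[3]+a[-1] = 4+5 = 9 → [8, 1, 0, 4, 5, 9]
reverse → [9, 5, 4, 0, 1, 8]
append a[5]+a[3] = 8+0 = 8 → [9, 5, 4, 0, 1, 8, 8]
a[-1] = a[-1]*a[2] = 8*4 = 32 → [9, 5, 4, 0, 1, 8, 32]
a[-7] = a[4]-a[5] = 1-8 = -7 → [-7, 5, 4, 0, 1, 8, 32]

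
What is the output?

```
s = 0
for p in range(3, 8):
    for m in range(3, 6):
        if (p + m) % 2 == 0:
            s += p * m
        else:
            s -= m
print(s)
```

p=3,m=3: even sum, s = 0+9 = 9
p=3,m=4: odd sum, s = 9-4 = 5
p=3,m=5: even sum, s = 5+15 = 20
p=4,m=3: odd sum, s = 20-3 = 17
p=4,m=4: even sum, s = 17+16 = 33
p=4,m=5: odd sum, s = 33-5 = 28
p=5,m=3: even sum, s = 28+15 = 43
p=5,m=4: odd sum, s = 43-4 = 39
p=5,m=5: even sum, s = 39+25 = 64
p=6,m=3: odd sum, s = 64-3 = 61
p=6,m=4: even sum, s = 61+24 = 85
p=6,m=5: odd sum, s = 85-5 = 80
p=7,m=3: even sum, s = 80+21 = 101
p=7,m=4: odd sum, s = 101-4 = 97
p=7,m=5: even sum, s = 97+35 = 132

132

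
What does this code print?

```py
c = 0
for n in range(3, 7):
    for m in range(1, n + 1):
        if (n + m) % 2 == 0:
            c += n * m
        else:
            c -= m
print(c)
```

n=3,m=1: even sum, c = 0+3 = 3
n=3,m=2: odd sum, c = 3-2 = 1
n=3,m=3: even sum, c = 1+9 = 10
n=4,m=1: odd sum, c = 10-1 = 9
n=4,m=2: even sum, c = 9+8 = 17
n=4,m=3: odd sum, c = 17-3 = 14
n=4,m=4: even sum, c = 14+16 = 30
n=5,m=1: even sum, c = 30+5 = 35
n=5,m=2: odd sum, c = 35-2 = 33
n=5,m=3: even sum, c = 33+15 = 48
n=5,m=4: odd sum, c = 48-4 = 44
n=5,m=5: even sum, c = 44+25 = 69
n=6,m=1: odd sum, c = 69-1 = 68
n=6,m=2: even sum, c = 68+12 = 80
n=6,m=3: odd sum, c = 80-3 = 77
n=6,m=4: even sum, c = 77+24 = 101
n=6,m=5: odd sum, c = 101-5 = 96
n=6,m=6: even sum, c = 96+36 = 132

132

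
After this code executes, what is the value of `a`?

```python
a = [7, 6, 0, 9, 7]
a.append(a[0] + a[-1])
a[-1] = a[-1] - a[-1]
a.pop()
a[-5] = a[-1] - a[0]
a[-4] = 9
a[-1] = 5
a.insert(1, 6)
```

[0, 6, 9, 0, 9, 5]

append a[0]+a[-1] = 7+7 = 14 → [7, 6, 0, 9, 7, 14]
a[-1] = a[-1]-a[-1] = 14-14 = 0 → [7, 6, 0, 9, 7, 0]
pop() removes 0 → [7, 6, 0, 9, 7]
a[-5] = a[-1]-a[0] = 7-7 = 0 → [0, 6, 0, 9, 7]
a[-4] = 9 → [0, 9, 0, 9, 7]
a[-1] = 5 → [0, 9, 0, 9, 5]
insert 6 at 1 → [0, 6, 9, 0, 9, 5]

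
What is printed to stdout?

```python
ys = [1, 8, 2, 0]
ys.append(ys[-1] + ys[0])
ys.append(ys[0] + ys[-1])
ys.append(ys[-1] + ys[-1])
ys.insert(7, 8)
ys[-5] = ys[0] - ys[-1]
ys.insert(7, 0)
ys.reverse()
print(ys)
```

append ys[-1]+ys[0] = 0+1 = 1 → [1, 8, 2, 0, 1]
append ys[0]+ys[-1] = 1+1 = 2 → [1, 8, 2, 0, 1, 2]
append ys[-1]+ys[-1] = 2+2 = 4 → [1, 8, 2, 0, 1, 2, 4]
insert 8 at 7 → [1, 8, 2, 0, 1, 2, 4, 8]
ys[-5] = ys[0]-ys[-1] = 1-8 = -7 → [1, 8, 2, -7, 1, 2, 4, 8]
insert 0 at 7 → [1, 8, 2, -7, 1, 2, 4, 0, 8]
reverse → [8, 0, 4, 2, 1, -7, 2, 8, 1]

[8, 0, 4, 2, 1, -7, 2, 8, 1]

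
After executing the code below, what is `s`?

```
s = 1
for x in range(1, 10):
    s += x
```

x=1: s = 1+1 = 2
x=2: s = 2+2 = 4
x=3: s = 4+3 = 7
x=4: s = 7+4 = 11
x=5: s = 11+5 = 16
x=6: s = 16+6 = 22
x=7: s = 22+7 = 29
x=8: s = 29+8 = 37
x=9: s = 37+9 = 46

46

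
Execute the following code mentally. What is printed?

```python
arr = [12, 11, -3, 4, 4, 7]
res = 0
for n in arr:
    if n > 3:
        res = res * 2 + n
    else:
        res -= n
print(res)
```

n=12: >3, res = 0*2+12 = 12
n=11: >3, res = 12*2+11 = 35
n=-3: not >3, res = 35-(-3) = 38
n=4: >3, res = 38*2+4 = 80
n=4: >3, res = 80*2+4 = 164
n=7: >3, res = 164*2+7 = 335

335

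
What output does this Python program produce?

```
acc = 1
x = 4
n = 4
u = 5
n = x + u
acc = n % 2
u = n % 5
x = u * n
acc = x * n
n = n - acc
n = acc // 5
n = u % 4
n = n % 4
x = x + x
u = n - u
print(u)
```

n = 4+5 = 9
acc = 9%2 = 1
u = 9%5 = 4
x = 4*9 = 36
acc = 36*9 = 324
n = 9-324 = -315
n = 324//5 = 64
n = 4%4 = 0
n = 0%4 = 0
x = 36+36 = 72
u = 0-4 = -4

-4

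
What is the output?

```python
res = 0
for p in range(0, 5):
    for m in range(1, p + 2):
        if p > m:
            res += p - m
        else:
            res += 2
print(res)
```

28

p=0,m=1: not 0>1, res = 0+2 = 2
p=1,m=1: not 1>1, res = 2+2 = 4
p=1,m=2: not 1>2, res = 4+2 = 6
p=2,m=1: 2>1, res = 6+1 = 7
p=2,m=2: not 2>2, res = 7+2 = 9
p=2,m=3: not 2>3, res = 9+2 = 11
p=3,m=1: 3>1, res = 11+2 = 13
p=3,m=2: 3>2, res = 13+1 = 14
p=3,m=3: not 3>3, res = 14+2 = 16
p=3,m=4: not 3>4, res = 16+2 = 18
p=4,m=1: 4>1, res = 18+3 = 21
p=4,m=2: 4>2, res = 21+2 = 23
p=4,m=3: 4>3, res = 23+1 = 24
p=4,m=4: not 4>4, res = 24+2 = 26
p=4,m=5: not 4>5, res = 26+2 = 28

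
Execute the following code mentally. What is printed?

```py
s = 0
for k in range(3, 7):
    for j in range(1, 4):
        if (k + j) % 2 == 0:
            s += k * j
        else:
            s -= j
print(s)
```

40

k=3,j=1: even sum, s = 0+3 = 3
k=3,j=2: odd sum, s = 3-2 = 1
k=3,j=3: even sum, s = 1+9 = 10
k=4,j=1: odd sum, s = 10-1 = 9
k=4,j=2: even sum, s = 9+8 = 17
k=4,j=3: odd sum, s = 17-3 = 14
k=5,j=1: even sum, s = 14+5 = 19
k=5,j=2: odd sum, s = 19-2 = 17
k=5,j=3: even sum, s = 17+15 = 32
k=6,j=1: odd sum, s = 32-1 = 31
k=6,j=2: even sum, s = 31+12 = 43
k=6,j=3: odd sum, s = 43-3 = 40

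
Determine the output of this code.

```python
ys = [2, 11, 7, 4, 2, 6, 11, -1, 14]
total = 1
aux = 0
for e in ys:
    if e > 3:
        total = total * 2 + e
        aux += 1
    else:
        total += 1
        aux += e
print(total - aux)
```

e=2: not >3, total = 1+1 = 2; aux=2
e=11: >3, total = 2*2+11 = 15; aux=3
e=7: >3, total = 15*2+7 = 37; aux=4
e=4: >3, total = 37*2+4 = 78; aux=5
e=2: not >3, total = 78+1 = 79; aux=7
e=6: >3, total = 79*2+6 = 164; aux=8
e=11: >3, total = 164*2+11 = 339; aux=9
e=-1: not >3, total = 339+1 = 340; aux=8
e=14: >3, total = 340*2+14 = 694; aux=9
total-aux = 694-9 = 685

685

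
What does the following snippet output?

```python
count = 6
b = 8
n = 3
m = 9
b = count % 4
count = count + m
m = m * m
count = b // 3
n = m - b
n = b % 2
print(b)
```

b = 6%4 = 2
count = 6+9 = 15
m = 9*9 = 81
count = 2//3 = 0
n = 81-2 = 79
n = 2%2 = 0

2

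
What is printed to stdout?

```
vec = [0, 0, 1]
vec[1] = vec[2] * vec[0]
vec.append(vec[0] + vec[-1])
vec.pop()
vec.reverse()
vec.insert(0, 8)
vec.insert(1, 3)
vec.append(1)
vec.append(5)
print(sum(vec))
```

18

vec[1] = vec[2]*vec[0] = 1*0 = 0 → [0, 0, 1]
append vec[0]+vec[-1] = 0+1 = 1 → [0, 0, 1, 1]
pop() removes 1 → [0, 0, 1]
reverse → [1, 0, 0]
insert 8 at 0 → [8, 1, 0, 0]
insert 3 at 1 → [8, 3, 1, 0, 0]
append 1 → [8, 3, 1, 0, 0, 1]
append 5 → [8, 3, 1, 0, 0, 1, 5]
sum = 18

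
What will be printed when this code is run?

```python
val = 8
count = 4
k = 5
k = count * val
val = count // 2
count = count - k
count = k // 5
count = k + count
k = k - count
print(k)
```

-6

k = 4*8 = 32
val = 4//2 = 2
count = 4-32 = -28
count = 32//5 = 6
count = 32+6 = 38
k = 32-38 = -6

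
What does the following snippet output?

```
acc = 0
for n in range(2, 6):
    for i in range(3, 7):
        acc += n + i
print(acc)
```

128

n=2,i=3: acc = 0+5 = 5
n=2,i=4: acc = 5+6 = 11
n=2,i=5: acc = 11+7 = 18
n=2,i=6: acc = 18+8 = 26
n=3,i=3: acc = 26+6 = 32
n=3,i=4: acc = 32+7 = 39
n=3,i=5: acc = 39+8 = 47
n=3,i=6: acc = 47+9 = 56
n=4,i=3: acc = 56+7 = 63
n=4,i=4: acc = 63+8 = 71
n=4,i=5: acc = 71+9 = 80
n=4,i=6: acc = 80+10 = 90
n=5,i=3: acc = 90+8 = 98
n=5,i=4: acc = 98+9 = 107
n=5,i=5: acc = 107+10 = 117
n=5,i=6: acc = 117+11 = 128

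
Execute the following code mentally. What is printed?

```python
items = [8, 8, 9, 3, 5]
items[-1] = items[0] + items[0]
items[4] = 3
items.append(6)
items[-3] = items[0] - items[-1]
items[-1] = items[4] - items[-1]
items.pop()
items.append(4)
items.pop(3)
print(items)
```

items[-1] = items[0]+items[0] = 8+8 = 16 → [8, 8, 9, 3, 16]
items[4] = 3 → [8, 8, 9, 3, 3]
append 6 → [8, 8, 9, 3, 3, 6]
items[-3] = items[0]-items[-1] = 8-6 = 2 → [8, 8, 9, 2, 3, 6]
items[-1] = items[4]-items[-1] = 3-6 = -3 → [8, 8, 9, 2, 3, -3]
pop() removes -3 → [8, 8, 9, 2, 3]
append 4 → [8, 8, 9, 2, 3, 4]
pop(3) removes 2 → [8, 8, 9, 3, 4]

[8, 8, 9, 3, 4]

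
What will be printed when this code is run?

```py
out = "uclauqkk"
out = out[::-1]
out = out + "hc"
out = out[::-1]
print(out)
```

reverse → 'kkqualcu'
+ 'hc' → 'kkqualcuhc'
reverse → 'chuclauqkk'

chuclauqkk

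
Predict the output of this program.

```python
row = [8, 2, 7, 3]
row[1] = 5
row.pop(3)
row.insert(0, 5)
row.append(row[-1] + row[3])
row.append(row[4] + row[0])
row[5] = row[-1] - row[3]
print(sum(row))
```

51

row[1] = 5 → [8, 5, 7, 3]
pop(3) removes 3 → [8, 5, 7]
insert 5 at 0 → [5, 8, 5, 7]
append row[-1]+row[3] = 7+7 = 14 → [5, 8, 5, 7, 14]
append row[4]+row[0] = 14+5 = 19 → [5, 8, 5, 7, 14, 19]
row[5] = row[-1]-row[3] = 19-7 = 12 → [5, 8, 5, 7, 14, 12]
sum = 51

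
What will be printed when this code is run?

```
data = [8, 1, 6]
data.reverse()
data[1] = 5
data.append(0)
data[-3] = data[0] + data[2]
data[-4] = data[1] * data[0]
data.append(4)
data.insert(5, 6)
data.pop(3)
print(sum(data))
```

116

reverse → [6, 1, 8]
data[1] = 5 → [6, 5, 8]
append 0 → [6, 5, 8, 0]
data[-3] = data[0]+data[2] = 6+8 = 14 → [6, 14, 8, 0]
data[-4] = data[1]*data[0] = 14*6 = 84 → [84, 14, 8, 0]
append 4 → [84, 14, 8, 0, 4]
insert 6 at 5 → [84, 14, 8, 0, 4, 6]
pop(3) removes 0 → [84, 14, 8, 4, 6]
sum = 116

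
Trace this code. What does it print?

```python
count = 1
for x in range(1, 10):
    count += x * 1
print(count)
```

x=1: count = 1+1*1 = 2
x=2: count = 2+2*1 = 4
x=3: count = 4+3*1 = 7
x=4: count = 7+4*1 = 11
x=5: count = 11+5*1 = 16
x=6: count = 16+6*1 = 22
x=7: count = 22+7*1 = 29
x=8: count = 29+8*1 = 37
x=9: count = 37+9*1 = 46

46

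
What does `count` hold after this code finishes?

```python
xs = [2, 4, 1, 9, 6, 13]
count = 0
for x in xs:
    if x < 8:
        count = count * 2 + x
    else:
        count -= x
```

x=2: <8, count = 0*2+2 = 2
x=4: <8, count = 2*2+4 = 8
x=1: <8, count = 8*2+1 = 17
x=9: not <8, count = 17-9 = 8
x=6: <8, count = 8*2+6 = 22
x=13: not <8, count = 22-13 = 9

9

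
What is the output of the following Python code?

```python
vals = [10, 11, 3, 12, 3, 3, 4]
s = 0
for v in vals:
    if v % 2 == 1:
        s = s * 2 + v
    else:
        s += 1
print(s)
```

130

v=10: not odd, s = 0+1 = 1
v=11: odd, s = 1*2+11 = 13
v=3: odd, s = 13*2+3 = 29
v=12: not odd, s = 29+1 = 30
v=3: odd, s = 30*2+3 = 63
v=3: odd, s = 63*2+3 = 129
v=4: not odd, s = 129+1 = 130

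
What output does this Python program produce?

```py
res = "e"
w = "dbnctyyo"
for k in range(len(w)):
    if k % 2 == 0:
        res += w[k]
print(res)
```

ednty

k=0: add 'd' → 'ed'
k=1: skip
k=2: add 'n' → 'edn'
k=3: skip
k=4: add 't' → 'ednt'
k=5: skip
k=6: add 'y' → 'ednty'
k=7: skip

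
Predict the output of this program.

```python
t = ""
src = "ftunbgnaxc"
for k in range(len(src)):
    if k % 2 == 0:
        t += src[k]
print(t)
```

k=0: add 'f' → 'f'
k=1: skip
k=2: add 'u' → 'fu'
k=3: skip
k=4: add 'b' → 'fub'
k=5: skip
k=6: add 'n' → 'fubn'
k=7: skip
k=8: add 'x' → 'fubnx'
k=9: skip

fubnx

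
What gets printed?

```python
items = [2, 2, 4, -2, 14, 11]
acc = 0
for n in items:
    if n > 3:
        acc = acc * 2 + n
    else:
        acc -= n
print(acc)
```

31

n=2: not >3, acc = 0-2 = -2
n=2: not >3, acc = (-2)-2 = -4
n=4: >3, acc = (-4)*2+4 = -4
n=-2: not >3, acc = (-4)-(-2) = -2
n=14: >3, acc = (-2)*2+14 = 10
n=11: >3, acc = 10*2+11 = 31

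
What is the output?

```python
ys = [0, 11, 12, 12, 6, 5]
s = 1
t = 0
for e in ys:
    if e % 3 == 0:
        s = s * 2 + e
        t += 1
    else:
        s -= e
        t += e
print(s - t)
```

-19

e=0: %3==0, s = 1*2+0 = 2; t=1
e=11: not %3==0, s = 2-11 = -9; t=12
e=12: %3==0, s = (-9)*2+12 = -6; t=13
e=12: %3==0, s = (-6)*2+12 = 0; t=14
e=6: %3==0, s = 0*2+6 = 6; t=15
e=5: not %3==0, s = 6-5 = 1; t=20
s-t = 1-20 = -19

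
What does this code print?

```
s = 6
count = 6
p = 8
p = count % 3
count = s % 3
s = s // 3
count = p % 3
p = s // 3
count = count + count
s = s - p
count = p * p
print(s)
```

2

p = 6%3 = 0
count = 6%3 = 0
s = 6//3 = 2
count = 0%3 = 0
p = 2//3 = 0
count = 0+0 = 0
s = 2-0 = 2
count = 0*0 = 0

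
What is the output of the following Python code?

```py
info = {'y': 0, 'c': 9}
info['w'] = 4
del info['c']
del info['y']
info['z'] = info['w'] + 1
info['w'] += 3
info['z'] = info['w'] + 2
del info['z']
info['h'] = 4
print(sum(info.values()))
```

info['w'] = 4 → {'y': 0, 'c': 9, 'w': 4}
del 'c' → {'y': 0, 'w': 4}
del 'y' → {'w': 4}
info['z'] = info['w']+1 = 5 → {'w': 4, 'z': 5}
info['w'] = 4+3 = 7 → {'w': 7, 'z': 5}
info['z'] = info['w']+2 = 9 → {'w': 7, 'z': 9}
del 'z' → {'w': 7}
info['h'] = 4 → {'w': 7, 'h': 4}
sum of values = 11

11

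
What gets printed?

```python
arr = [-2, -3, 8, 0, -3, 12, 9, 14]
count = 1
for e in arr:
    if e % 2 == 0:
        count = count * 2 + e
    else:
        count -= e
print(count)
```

144

e=-2: even, count = 1*2+(-2) = 0
e=-3: not even, count = 0-(-3) = 3
e=8: even, count = 3*2+8 = 14
e=0: even, count = 14*2+0 = 28
e=-3: not even, count = 28-(-3) = 31
e=12: even, count = 31*2+12 = 74
e=9: not even, count = 74-9 = 65
e=14: even, count = 65*2+14 = 144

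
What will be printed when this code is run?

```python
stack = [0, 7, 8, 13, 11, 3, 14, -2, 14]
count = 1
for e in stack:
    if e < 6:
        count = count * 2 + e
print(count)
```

12

e=0: <6, count = 1*2+0 = 2
e=7: not <6
e=8: not <6
e=13: not <6
e=11: not <6
e=3: <6, count = 2*2+3 = 7
e=14: not <6
e=-2: <6, count = 7*2+(-2) = 12
e=14: not <6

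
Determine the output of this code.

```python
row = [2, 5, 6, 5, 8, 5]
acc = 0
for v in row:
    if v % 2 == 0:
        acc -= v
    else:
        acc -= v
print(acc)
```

v=2: even, acc = 0-2 = -2
v=5: not even, acc = (-2)-5 = -7
v=6: even, acc = (-7)-6 = -13
v=5: not even, acc = (-13)-5 = -18
v=8: even, acc = (-18)-8 = -26
v=5: not even, acc = (-26)-5 = -31

-31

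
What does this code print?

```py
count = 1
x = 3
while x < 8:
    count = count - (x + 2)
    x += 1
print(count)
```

x=3: count = 1-5 = -4
x=4: count = (-4)-6 = -10
x=5: count = (-10)-7 = -17
x=6: count = (-17)-8 = -25
x=7: count = (-25)-9 = -34

-34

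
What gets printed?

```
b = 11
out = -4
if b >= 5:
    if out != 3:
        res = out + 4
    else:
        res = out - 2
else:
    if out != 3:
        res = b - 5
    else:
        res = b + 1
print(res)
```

b=11, out=-4
b >= 5 is True; out != 3 is True
→ res = out + 4 = 0

0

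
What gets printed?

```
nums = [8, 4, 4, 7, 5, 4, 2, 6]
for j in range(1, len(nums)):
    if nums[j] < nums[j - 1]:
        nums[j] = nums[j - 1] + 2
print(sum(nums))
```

j=1: 4<8, nums[1] = 8+2 = 10 → [8, 10, 4, 7, 5, 4, 2, 6]
j=2: 4<10, nums[2] = 10+2 = 12 → [8, 10, 12, 7, 5, 4, 2, 6]
j=3: 7<12, nums[3] = 12+2 = 14 → [8, 10, 12, 14, 5, 4, 2, 6]
j=4: 5<14, nums[4] = 14+2 = 16 → [8, 10, 12, 14, 16, 4, 2, 6]
j=5: 4<16, nums[5] = 16+2 = 18 → [8, 10, 12, 14, 16, 18, 2, 6]
j=6: 2<18, nums[6] = 18+2 = 20 → [8, 10, 12, 14, 16, 18, 20, 6]
j=7: 6<20, nums[7] = 20+2 = 22 → [8, 10, 12, 14, 16, 18, 20, 22]
sum = 120

120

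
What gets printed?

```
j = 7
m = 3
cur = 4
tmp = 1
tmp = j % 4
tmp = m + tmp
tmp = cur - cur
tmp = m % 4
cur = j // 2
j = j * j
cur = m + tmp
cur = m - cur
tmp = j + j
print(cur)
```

tmp = 7%4 = 3
tmp = 3+3 = 6
tmp = 4-4 = 0
tmp = 3%4 = 3
cur = 7//2 = 3
j = 7*7 = 49
cur = 3+3 = 6
cur = 3-6 = -3
tmp = 49+49 = 98

-3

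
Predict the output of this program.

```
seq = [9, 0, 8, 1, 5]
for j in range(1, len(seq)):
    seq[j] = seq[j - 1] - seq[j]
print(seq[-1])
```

j=1: seq[1] = 9-0 = 9 → [9, 9, 8, 1, 5]
j=2: seq[2] = 9-8 = 1 → [9, 9, 1, 1, 5]
j=3: seq[3] = 1-1 = 0 → [9, 9, 1, 0, 5]
j=4: seq[4] = 0-5 = -5 → [9, 9, 1, 0, -5]

-5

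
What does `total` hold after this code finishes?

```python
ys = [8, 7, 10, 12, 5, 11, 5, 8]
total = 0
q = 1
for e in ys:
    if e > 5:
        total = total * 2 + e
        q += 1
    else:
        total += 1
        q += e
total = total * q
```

e=8: >5, total = 0*2+8 = 8; q=2
e=7: >5, total = 8*2+7 = 23; q=3
e=10: >5, total = 23*2+10 = 56; q=4
e=12: >5, total = 56*2+12 = 124; q=5
e=5: not >5, total = 124+1 = 125; q=10
e=11: >5, total = 125*2+11 = 261; q=11
e=5: not >5, total = 261+1 = 262; q=16
e=8: >5, total = 262*2+8 = 532; q=17
total*q = 532*17 = 9044

9044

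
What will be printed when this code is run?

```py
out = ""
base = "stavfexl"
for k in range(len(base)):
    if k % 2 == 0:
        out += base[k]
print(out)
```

k=0: add 's' → 's'
k=1: skip
k=2: add 'a' → 'sa'
k=3: skip
k=4: add 'f' → 'saf'
k=5: skip
k=6: add 'x' → 'safx'
k=7: skip

safx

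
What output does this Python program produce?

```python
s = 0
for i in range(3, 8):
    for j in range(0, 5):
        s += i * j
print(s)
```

i=3,j=0: s = 0+0 = 0
i=3,j=1: s = 0+3 = 3
i=3,j=2: s = 3+6 = 9
i=3,j=3: s = 9+9 = 18
i=3,j=4: s = 18+12 = 30
i=4,j=0: s = 30+0 = 30
i=4,j=1: s = 30+4 = 34
i=4,j=2: s = 34+8 = 42
i=4,j=3: s = 42+12 = 54
i=4,j=4: s = 54+16 = 70
i=5,j=0: s = 70+0 = 70
i=5,j=1: s = 70+5 = 75
i=5,j=2: s = 75+10 = 85
i=5,j=3: s = 85+15 = 100
i=5,j=4: s = 100+20 = 120
i=6,j=0: s = 120+0 = 120
i=6,j=1: s = 120+6 = 126
i=6,j=2: s = 126+12 = 138
i=6,j=3: s = 138+18 = 156
i=6,j=4: s = 156+24 = 180
i=7,j=0: s = 180+0 = 180
i=7,j=1: s = 180+7 = 187
i=7,j=2: s = 187+14 = 201
i=7,j=3: s = 201+21 = 222
i=7,j=4: s = 222+28 = 250

250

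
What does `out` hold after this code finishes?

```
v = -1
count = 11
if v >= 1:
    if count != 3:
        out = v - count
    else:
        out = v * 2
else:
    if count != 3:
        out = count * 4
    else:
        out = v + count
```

v=-1, count=11
v >= 1 is False; count != 3 is True
→ out = count * 4 = 44

44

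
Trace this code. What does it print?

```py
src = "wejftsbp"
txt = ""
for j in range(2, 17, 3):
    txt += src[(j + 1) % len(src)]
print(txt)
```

j=2: add src[3]='f' → 'f'
j=5: add src[6]='b' → 'fb'
j=8: add src[1]='e' → 'fbe'
j=11: add src[4]='t' → 'fbet'
j=14: add src[7]='p' → 'fbetp'

fbetp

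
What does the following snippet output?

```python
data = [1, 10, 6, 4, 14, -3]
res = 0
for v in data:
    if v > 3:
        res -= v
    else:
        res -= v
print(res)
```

-32

v=1: not >3, res = 0-1 = -1
v=10: >3, res = (-1)-10 = -11
v=6: >3, res = (-11)-6 = -17
v=4: >3, res = (-17)-4 = -21
v=14: >3, res = (-21)-14 = -35
v=-3: not >3, res = (-35)-(-3) = -32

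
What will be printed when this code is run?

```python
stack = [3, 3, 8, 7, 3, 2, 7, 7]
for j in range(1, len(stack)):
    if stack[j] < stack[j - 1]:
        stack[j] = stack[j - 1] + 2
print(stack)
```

[3, 3, 8, 10, 12, 14, 16, 18]

j=1: 3>=3, unchanged → [3, 3, 8, 7, 3, 2, 7, 7]
j=2: 8>=3, unchanged → [3, 3, 8, 7, 3, 2, 7, 7]
j=3: 7<8, stack[3] = 8+2 = 10 → [3, 3, 8, 10, 3, 2, 7, 7]
j=4: 3<10, stack[4] = 10+2 = 12 → [3, 3, 8, 10, 12, 2, 7, 7]
j=5: 2<12, stack[5] = 12+2 = 14 → [3, 3, 8, 10, 12, 14, 7, 7]
j=6: 7<14, stack[6] = 14+2 = 16 → [3, 3, 8, 10, 12, 14, 16, 7]
j=7: 7<16, stack[7] = 16+2 = 18 → [3, 3, 8, 10, 12, 14, 16, 18]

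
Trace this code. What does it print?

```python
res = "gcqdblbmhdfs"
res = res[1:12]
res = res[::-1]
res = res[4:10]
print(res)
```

mblbdq

slice [1:12] → 'cqdblbmhdfs'
reverse → 'sfdhmblbdqc'
slice [4:10] → 'mblbdq'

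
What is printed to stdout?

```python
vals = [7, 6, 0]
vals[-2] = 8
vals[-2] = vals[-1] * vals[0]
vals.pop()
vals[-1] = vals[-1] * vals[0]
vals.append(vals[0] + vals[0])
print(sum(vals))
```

21

vals[-2] = 8 → [7, 8, 0]
vals[-2] = vals[-1]*vals[0] = 0*7 = 0 → [7, 0, 0]
pop() removes 0 → [7, 0]
vals[-1] = vals[-1]*vals[0] = 0*7 = 0 → [7, 0]
append vals[0]+vals[0] = 7+7 = 14 → [7, 0, 14]
sum = 21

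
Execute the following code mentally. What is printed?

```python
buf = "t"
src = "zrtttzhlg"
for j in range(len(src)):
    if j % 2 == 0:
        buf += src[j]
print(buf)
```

tztthg

j=0: add 'z' → 'tz'
j=1: skip
j=2: add 't' → 'tzt'
j=3: skip
j=4: add 't' → 'tztt'
j=5: skip
j=6: add 'h' → 'tztth'
j=7: skip
j=8: add 'g' → 'tztthg'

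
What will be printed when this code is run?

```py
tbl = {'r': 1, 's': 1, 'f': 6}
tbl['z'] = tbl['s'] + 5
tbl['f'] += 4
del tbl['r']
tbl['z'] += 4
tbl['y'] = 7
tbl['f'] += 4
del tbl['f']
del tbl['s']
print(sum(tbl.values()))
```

tbl['z'] = tbl['s']+5 = 6 → {'r': 1, 's': 1, 'f': 6, 'z': 6}
tbl['f'] = 6+4 = 10 → {'r': 1, 's': 1, 'f': 10, 'z': 6}
del 'r' → {'s': 1, 'f': 10, 'z': 6}
tbl['z'] = 6+4 = 10 → {'s': 1, 'f': 10, 'z': 10}
tbl['y'] = 7 → {'s': 1, 'f': 10, 'z': 10, 'y': 7}
tbl['f'] = 10+4 = 14 → {'s': 1, 'f': 14, 'z': 10, 'y': 7}
del 'f' → {'s': 1, 'z': 10, 'y': 7}
del 's' → {'z': 10, 'y': 7}
sum of values = 17

17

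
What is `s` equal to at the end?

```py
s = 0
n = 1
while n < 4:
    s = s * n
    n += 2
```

n=1: s = 0*1 = 0
n=3: s = 0*3 = 0

0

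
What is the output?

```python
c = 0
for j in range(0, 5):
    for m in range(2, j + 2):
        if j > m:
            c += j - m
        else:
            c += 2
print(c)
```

j=1,m=2: not 1>2, c = 0+2 = 2
j=2,m=2: not 2>2, c = 2+2 = 4
j=2,m=3: not 2>3, c = 4+2 = 6
j=3,m=2: 3>2, c = 6+1 = 7
j=3,m=3: not 3>3, c = 7+2 = 9
j=3,m=4: not 3>4, c = 9+2 = 11
j=4,m=2: 4>2, c = 11+2 = 13
j=4,m=3: 4>3, c = 13+1 = 14
j=4,m=4: not 4>4, c = 14+2 = 16
j=4,m=5: not 4>5, c = 16+2 = 18

18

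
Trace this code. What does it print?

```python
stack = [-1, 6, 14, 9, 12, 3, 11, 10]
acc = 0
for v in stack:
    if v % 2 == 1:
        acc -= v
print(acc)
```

v=-1: odd, acc = 0-(-1) = 1
v=6: not odd
v=14: not odd
v=9: odd, acc = 1-9 = -8
v=12: not odd
v=3: odd, acc = (-8)-3 = -11
v=11: odd, acc = (-11)-11 = -22
v=10: not odd

-22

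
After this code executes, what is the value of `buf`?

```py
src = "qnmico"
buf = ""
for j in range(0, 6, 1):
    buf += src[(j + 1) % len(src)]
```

'nmicoq'

j=0: add src[1]='n' → 'n'
j=1: add src[2]='m' → 'nm'
j=2: add src[3]='i' → 'nmi'
j=3: add src[4]='c' → 'nmic'
j=4: add src[5]='o' → 'nmico'
j=5: add src[0]='q' → 'nmicoq'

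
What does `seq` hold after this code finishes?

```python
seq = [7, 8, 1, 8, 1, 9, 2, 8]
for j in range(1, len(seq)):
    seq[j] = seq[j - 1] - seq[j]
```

j=1: seq[1] = 7-8 = -1 → [7, -1, 1, 8, 1, 9, 2, 8]
j=2: seq[2] = (-1)-1 = -2 → [7, -1, -2, 8, 1, 9, 2, 8]
j=3: seq[3] = (-2)-8 = -10 → [7, -1, -2, -10, 1, 9, 2, 8]
j=4: seq[4] = (-10)-1 = -11 → [7, -1, -2, -10, -11, 9, 2, 8]
j=5: seq[5] = (-11)-9 = -20 → [7, -1, -2, -10, -11, -20, 2, 8]
j=6: seq[6] = (-20)-2 = -22 → [7, -1, -2, -10, -11, -20, -22, 8]
j=7: seq[7] = (-22)-8 = -30 → [7, -1, -2, -10, -11, -20, -22, -30]

[7, -1, -2, -10, -11, -20, -22, -30]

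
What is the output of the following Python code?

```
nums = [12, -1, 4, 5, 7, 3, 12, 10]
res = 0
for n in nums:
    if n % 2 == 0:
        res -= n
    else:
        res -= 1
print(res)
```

n=12: even, res = 0-12 = -12
n=-1: not even, res = (-12)-1 = -13
n=4: even, res = (-13)-4 = -17
n=5: not even, res = (-17)-1 = -18
n=7: not even, res = (-18)-1 = -19
n=3: not even, res = (-19)-1 = -20
n=12: even, res = (-20)-12 = -32
n=10: even, res = (-32)-10 = -42

-42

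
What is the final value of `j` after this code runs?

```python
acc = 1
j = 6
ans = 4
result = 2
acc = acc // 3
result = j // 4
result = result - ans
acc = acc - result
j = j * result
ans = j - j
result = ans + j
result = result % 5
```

acc = 1//3 = 0
result = 6//4 = 1
result = 1-4 = -3
acc = 0-(-3) = 3
j = 6*(-3) = -18
ans = (-18)-(-18) = 0
result = 0+(-18) = -18
result = (-18)%5 = 2

-18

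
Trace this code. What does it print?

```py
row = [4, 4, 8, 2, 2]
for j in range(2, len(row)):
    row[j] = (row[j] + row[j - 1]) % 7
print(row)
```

j=2: row[2] = (8+4)%7 = 5 → [4, 4, 5, 2, 2]
j=3: row[3] = (2+5)%7 = 0 → [4, 4, 5, 0, 2]
j=4: row[4] = (2+0)%7 = 2 → [4, 4, 5, 0, 2]

[4, 4, 5, 0, 2]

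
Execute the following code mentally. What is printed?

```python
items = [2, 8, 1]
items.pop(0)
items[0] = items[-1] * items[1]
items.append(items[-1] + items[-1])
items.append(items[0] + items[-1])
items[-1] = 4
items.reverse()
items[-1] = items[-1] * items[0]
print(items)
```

pop(0) removes 2 → [8, 1]
items[0] = items[-1]*items[1] = 1*1 = 1 → [1, 1]
append items[-1]+items[-1] = 1+1 = 2 → [1, 1, 2]
append items[0]+items[-1] = 1+2 = 3 → [1, 1, 2, 3]
items[-1] = 4 → [1, 1, 2, 4]
reverse → [4, 2, 1, 1]
items[-1] = items[-1]*items[0] = 1*4 = 4 → [4, 2, 1, 4]

[4, 2, 1, 4]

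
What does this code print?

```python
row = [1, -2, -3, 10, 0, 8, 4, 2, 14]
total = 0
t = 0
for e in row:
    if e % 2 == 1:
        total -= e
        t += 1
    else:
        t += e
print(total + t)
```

40

e=1: odd, total = 0-1 = -1; t=1
e=-2: not odd; t=-1
e=-3: odd, total = (-1)-(-3) = 2; t=0
e=10: not odd; t=10
e=0: not odd; t=10
e=8: not odd; t=18
e=4: not odd; t=22
e=2: not odd; t=24
e=14: not odd; t=38
total+t = 2+38 = 40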